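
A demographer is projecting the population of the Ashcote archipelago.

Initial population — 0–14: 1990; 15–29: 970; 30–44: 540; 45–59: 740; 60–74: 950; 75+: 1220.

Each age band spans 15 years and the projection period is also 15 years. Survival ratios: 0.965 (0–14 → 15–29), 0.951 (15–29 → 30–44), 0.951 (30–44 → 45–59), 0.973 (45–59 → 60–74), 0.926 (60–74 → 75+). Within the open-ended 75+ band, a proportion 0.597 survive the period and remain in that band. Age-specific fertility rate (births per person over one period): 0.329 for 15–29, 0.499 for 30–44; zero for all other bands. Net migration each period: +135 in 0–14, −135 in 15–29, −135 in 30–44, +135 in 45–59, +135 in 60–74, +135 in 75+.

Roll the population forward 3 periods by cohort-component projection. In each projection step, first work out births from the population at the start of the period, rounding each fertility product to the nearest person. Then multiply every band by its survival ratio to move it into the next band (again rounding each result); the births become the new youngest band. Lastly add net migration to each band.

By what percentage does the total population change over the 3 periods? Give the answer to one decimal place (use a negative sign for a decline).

After projecting period 1:
Births: 970 × 0.329 = 319 ; 540 × 0.499 = 269 — total 588
15–29: 1990 × 0.965 = 1920
30–44: 970 × 0.951 = 922
45–59: 540 × 0.951 = 514
60–74: 740 × 0.973 = 720
75+: 950 × 0.926 + 1220 × 0.597 = 880 + 728 = 1608
Net migration: 0–14 + 135 → 723; 15–29 − 135 → 1785; 30–44 − 135 → 787; 45–59 + 135 → 649; 60–74 + 135 → 855; 75+ + 135 → 1743
Population now: 0–14=723, 15–29=1785, 30–44=787, 45–59=649, 60–74=855, 75+=1743
After projecting period 2:
Births: 1785 × 0.329 = 587 ; 787 × 0.499 = 393 — total 980
15–29: 723 × 0.965 = 698
30–44: 1785 × 0.951 = 1698
45–59: 787 × 0.951 = 748
60–74: 649 × 0.973 = 631
75+: 855 × 0.926 + 1743 × 0.597 = 792 + 1041 = 1833
Net migration: 0–14 + 135 → 1115; 15–29 − 135 → 563; 30–44 − 135 → 1563; 45–59 + 135 → 883; 60–74 + 135 → 766; 75+ + 135 → 1968
Population now: 0–14=1115, 15–29=563, 30–44=1563, 45–59=883, 60–74=766, 75+=1968
After projecting period 3:
Births: 563 × 0.329 = 185 ; 1563 × 0.499 = 780 — total 965
15–29: 1115 × 0.965 = 1076
30–44: 563 × 0.951 = 535
45–59: 1563 × 0.951 = 1486
60–74: 883 × 0.973 = 859
75+: 766 × 0.926 + 1968 × 0.597 = 709 + 1175 = 1884
Net migration: 0–14 + 135 → 1100; 15–29 − 135 → 941; 30–44 − 135 → 400; 45–59 + 135 → 1621; 60–74 + 135 → 994; 75+ + 135 → 2019
Population now: 0–14=1100, 15–29=941, 30–44=400, 45–59=1621, 60–74=994, 75+=2019
Total: 6410 → 7075; change = 665; percentage change = 10.4%

10.4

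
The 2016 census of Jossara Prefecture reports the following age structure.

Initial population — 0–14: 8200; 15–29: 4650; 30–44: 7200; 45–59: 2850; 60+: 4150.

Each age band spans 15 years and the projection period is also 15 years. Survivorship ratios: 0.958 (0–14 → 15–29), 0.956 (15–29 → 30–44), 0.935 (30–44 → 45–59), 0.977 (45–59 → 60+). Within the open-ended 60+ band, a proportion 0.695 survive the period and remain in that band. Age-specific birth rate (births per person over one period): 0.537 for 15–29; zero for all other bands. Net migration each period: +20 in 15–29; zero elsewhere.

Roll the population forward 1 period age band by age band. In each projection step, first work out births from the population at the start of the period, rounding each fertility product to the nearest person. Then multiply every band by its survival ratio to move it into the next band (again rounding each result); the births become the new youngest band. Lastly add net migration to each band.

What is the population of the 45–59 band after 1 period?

Let band 1 be 0–14 through band 5 = 60+.
Period 1.
Births: 4650 × 0.537 = 2497
Band 2: 8200 × 0.958 = 7856
Band 3: 4650 × 0.956 = 4445
Band 4: 7200 × 0.935 = 6732
Band 5: 2850 × 0.977 + 4150 × 0.695 = 2784 + 2884 = 5668
Net migration: Band 2 + 20 → 7876
End of period: [2497, 7876, 4445, 6732, 5668]

6732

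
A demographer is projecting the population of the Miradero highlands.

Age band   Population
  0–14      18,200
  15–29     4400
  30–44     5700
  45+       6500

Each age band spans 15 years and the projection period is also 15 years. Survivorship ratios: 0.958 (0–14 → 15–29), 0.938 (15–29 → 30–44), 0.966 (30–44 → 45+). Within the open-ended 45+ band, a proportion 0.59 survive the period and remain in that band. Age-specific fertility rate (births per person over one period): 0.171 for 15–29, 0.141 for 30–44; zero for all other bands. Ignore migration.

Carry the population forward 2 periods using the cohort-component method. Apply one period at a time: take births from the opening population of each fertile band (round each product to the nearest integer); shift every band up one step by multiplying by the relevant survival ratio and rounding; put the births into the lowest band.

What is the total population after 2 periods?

(Bands numbered youngest = 1 to oldest = 4.)
Period 1:
Births: 4400 * 0.171 = 752 ; 5700 * 0.141 = 804 ⇒ total 1556
Band 2: 18200 * 0.958 = 17436
Band 3: 4400 * 0.938 = 4127
Band 4: 5700 * 0.966 + 6500 * 0.59 = 5506 + 3835 = 9341
End of period: [1556, 17436, 4127, 9341]
Period 2:
Births: 17436 * 0.171 = 2982 ; 4127 * 0.141 = 582 ⇒ total 3564
Band 2: 1556 * 0.958 = 1491
Band 3: 17436 * 0.938 = 16355
Band 4: 4127 * 0.966 + 9341 * 0.59 = 3987 + 5511 = 9498
End of period: [3564, 1491, 16355, 9498]
Total after period 2: 3564 + 1491 + 16355 + 9498 = 30908

30908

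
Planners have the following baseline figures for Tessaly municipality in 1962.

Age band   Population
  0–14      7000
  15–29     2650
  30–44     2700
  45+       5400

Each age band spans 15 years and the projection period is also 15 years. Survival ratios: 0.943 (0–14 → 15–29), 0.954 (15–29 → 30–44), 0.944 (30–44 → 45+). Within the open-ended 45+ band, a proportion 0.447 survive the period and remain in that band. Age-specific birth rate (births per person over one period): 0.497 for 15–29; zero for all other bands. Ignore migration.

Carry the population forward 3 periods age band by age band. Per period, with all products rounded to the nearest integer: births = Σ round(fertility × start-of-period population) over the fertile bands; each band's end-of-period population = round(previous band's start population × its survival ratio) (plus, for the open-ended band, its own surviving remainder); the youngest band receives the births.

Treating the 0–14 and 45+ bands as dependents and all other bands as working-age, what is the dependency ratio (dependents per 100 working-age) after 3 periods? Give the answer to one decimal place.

Numbering the groups 1..4 from youngest to oldest:
Period 1:
Births: 2650 * 0.497 = 1317
Group 2: 7000 * 0.943 = 6601
Group 3: 2650 * 0.954 = 2528
Group 4: 2700 * 0.944 + 5400 * 0.447 = 2549 + 2414 = 4963
Giving 1317 / 6601 / 2528 / 4963.
Period 2:
Births: 6601 * 0.497 = 3281
Group 2: 1317 * 0.943 = 1242
Group 3: 6601 * 0.954 = 6297
Group 4: 2528 * 0.944 + 4963 * 0.447 = 2386 + 2218 = 4604
Giving 3281 / 1242 / 6297 / 4604.
Period 3:
Births: 1242 * 0.497 = 617
Group 2: 3281 * 0.943 = 3094
Group 3: 1242 * 0.954 = 1185
Group 4: 6297 * 0.944 + 4604 * 0.447 = 5944 + 2058 = 8002
Giving 617 / 3094 / 1185 / 8002.
Dependents (band 0–14 + band 45+) = 617 + 8002 = 8619; working-age = 4279; ratio = 8619/4279 × 100 = 201.4

201.4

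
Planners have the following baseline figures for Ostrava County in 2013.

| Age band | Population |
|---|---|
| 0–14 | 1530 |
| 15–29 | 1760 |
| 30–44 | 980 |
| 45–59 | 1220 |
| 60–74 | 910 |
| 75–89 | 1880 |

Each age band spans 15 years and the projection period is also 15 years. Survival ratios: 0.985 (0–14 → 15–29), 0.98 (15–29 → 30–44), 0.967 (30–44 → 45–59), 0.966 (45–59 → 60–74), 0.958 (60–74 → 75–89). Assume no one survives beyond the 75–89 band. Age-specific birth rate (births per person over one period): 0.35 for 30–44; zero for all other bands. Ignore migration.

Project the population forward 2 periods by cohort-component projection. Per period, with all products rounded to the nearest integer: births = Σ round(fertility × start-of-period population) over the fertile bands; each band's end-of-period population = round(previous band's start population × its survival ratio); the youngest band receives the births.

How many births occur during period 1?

— Period 1 —
Births: 980 * 0.35 = 343
15–29: 1530 * 0.985 = 1507
30–44: 1760 * 0.98 = 1725
45–59: 980 * 0.967 = 948
60–74: 1220 * 0.966 = 1179
75–89: 910 * 0.958 = 872
→ [343, 1507, 1725, 948, 1179, 872]

343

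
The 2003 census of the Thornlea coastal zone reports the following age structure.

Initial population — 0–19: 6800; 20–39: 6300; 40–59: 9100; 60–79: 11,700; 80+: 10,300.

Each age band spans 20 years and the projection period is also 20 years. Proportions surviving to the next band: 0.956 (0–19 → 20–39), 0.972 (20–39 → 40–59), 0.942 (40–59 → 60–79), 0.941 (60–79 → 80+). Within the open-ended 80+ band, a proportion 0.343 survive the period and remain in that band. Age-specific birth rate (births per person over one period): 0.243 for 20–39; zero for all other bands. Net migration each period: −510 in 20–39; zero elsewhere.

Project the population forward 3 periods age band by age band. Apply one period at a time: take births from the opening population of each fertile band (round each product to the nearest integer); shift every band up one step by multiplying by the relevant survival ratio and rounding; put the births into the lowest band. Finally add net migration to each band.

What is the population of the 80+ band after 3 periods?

(Groups numbered youngest = 1 to oldest = 5.)
[period 1]
Births: 6300 * 0.243 = 1531
Group 2: 6800 * 0.956 = 6501
Group 3: 6300 * 0.972 = 6124
Group 4: 9100 * 0.942 = 8572
Group 5: 11700 * 0.941 + 10300 * 0.343 = 11010 + 3533 = 14543
Net migration: Group 2 − 510 → 5991
Population now: 0–19=1531, 20–39=5991, 40–59=6124, 60–79=8572, 80+=14543
[period 2]
Births: 5991 * 0.243 = 1456
Group 2: 1531 * 0.956 = 1464
Group 3: 5991 * 0.972 = 5823
Group 4: 6124 * 0.942 = 5769
Group 5: 8572 * 0.941 + 14543 * 0.343 = 8066 + 4988 = 13054
Net migration: Group 2 − 510 → 954
Population now: 0–19=1456, 20–39=954, 40–59=5823, 60–79=5769, 80+=13054
[period 3]
Births: 954 * 0.243 = 232
Group 2: 1456 * 0.956 = 1392
Group 3: 954 * 0.972 = 927
Group 4: 5823 * 0.942 = 5485
Group 5: 5769 * 0.941 + 13054 * 0.343 = 5429 + 4478 = 9907
Net migration: Group 2 − 510 → 882
Population now: 0–19=232, 20–39=882, 40–59=927, 60–79=5485, 80+=9907

9907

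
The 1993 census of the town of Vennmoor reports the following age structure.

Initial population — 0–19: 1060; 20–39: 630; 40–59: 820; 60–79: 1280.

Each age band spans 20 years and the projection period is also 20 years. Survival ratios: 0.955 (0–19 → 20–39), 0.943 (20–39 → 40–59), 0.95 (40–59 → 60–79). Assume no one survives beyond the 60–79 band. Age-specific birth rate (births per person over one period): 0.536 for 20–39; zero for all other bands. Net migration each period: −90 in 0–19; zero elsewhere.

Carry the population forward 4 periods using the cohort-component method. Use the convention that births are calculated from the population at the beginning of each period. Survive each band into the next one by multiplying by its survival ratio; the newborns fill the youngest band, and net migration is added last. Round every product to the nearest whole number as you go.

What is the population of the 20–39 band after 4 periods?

35

(Bands numbered youngest = 1 to oldest = 4.)
— Period 1 —
Births: 630 × 0.536 = 338
Band 2: 1060 × 0.955 = 1012
Band 3: 630 × 0.943 = 594
Band 4: 820 × 0.95 = 779
Net migration: Band 1 − 90 → 248
Giving 248 / 1012 / 594 / 779.
— Period 2 —
Births: 1012 × 0.536 = 542
Band 2: 248 × 0.955 = 237
Band 3: 1012 × 0.943 = 954
Band 4: 594 × 0.95 = 564
Net migration: Band 1 − 90 → 452
Giving 452 / 237 / 954 / 564.
— Period 3 —
Births: 237 × 0.536 = 127
Band 2: 452 × 0.955 = 432
Band 3: 237 × 0.943 = 223
Band 4: 954 × 0.95 = 906
Net migration: Band 1 − 90 → 37
Giving 37 / 432 / 223 / 906.
— Period 4 —
Births: 432 × 0.536 = 232
Band 2: 37 × 0.955 = 35
Band 3: 432 × 0.943 = 407
Band 4: 223 × 0.95 = 212
Net migration: Band 1 − 90 → 142
Giving 142 / 35 / 407 / 212.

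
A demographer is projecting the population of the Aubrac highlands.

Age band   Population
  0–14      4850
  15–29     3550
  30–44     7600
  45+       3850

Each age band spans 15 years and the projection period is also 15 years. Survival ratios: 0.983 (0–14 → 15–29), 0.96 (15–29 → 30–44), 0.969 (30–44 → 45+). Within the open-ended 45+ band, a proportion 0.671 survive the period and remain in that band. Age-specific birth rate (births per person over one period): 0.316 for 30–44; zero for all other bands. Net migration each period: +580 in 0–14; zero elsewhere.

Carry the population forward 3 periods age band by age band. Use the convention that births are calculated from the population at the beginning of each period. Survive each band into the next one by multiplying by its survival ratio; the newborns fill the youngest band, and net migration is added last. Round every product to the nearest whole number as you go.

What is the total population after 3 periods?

[period 1]
Births: 7600 × 0.316 = 2402
15–29: 4850 × 0.983 = 4768
30–44: 3550 × 0.96 = 3408
45+: 7600 × 0.969 + 3850 × 0.671 = 7364 + 2583 = 9947
Net migration: 0–14 + 580 → 2982
→ [2982, 4768, 3408, 9947]
[period 2]
Births: 3408 × 0.316 = 1077
15–29: 2982 × 0.983 = 2931
30–44: 4768 × 0.96 = 4577
45+: 3408 × 0.969 + 9947 × 0.671 = 3302 + 6674 = 9976
Net migration: 0–14 + 580 → 1657
→ [1657, 2931, 4577, 9976]
[period 3]
Births: 4577 × 0.316 = 1446
15–29: 1657 × 0.983 = 1629
30–44: 2931 × 0.96 = 2814
45+: 4577 × 0.969 + 9976 × 0.671 = 4435 + 6694 = 11129
Net migration: 0–14 + 580 → 2026
→ [2026, 1629, 2814, 11129]
Total after period 3: 2026 + 1629 + 2814 + 11129 = 17598

17598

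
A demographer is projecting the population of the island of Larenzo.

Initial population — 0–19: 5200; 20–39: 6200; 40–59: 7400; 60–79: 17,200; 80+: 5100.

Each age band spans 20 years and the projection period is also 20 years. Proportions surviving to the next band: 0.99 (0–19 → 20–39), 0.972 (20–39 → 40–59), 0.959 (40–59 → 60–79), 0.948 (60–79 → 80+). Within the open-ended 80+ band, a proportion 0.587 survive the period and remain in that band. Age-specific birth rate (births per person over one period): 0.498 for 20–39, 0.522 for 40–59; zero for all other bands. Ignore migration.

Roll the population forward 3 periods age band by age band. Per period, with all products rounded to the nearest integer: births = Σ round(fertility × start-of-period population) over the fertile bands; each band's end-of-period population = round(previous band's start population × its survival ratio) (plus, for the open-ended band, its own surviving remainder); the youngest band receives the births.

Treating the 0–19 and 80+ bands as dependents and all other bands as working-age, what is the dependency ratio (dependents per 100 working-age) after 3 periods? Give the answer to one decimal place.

(Bands numbered youngest = 1 to oldest = 5.)
[period 1]
Births: 6200 × 0.498 = 3088 ; 7400 × 0.522 = 3863 → 6951
Band 2: 5200 × 0.99 = 5148
Band 3: 6200 × 0.972 = 6026
Band 4: 7400 × 0.959 = 7097
Band 5: 17200 × 0.948 + 5100 × 0.587 = 16306 + 2994 = 19300
→ [6951, 5148, 6026, 7097, 19300]
[period 2]
Births: 5148 × 0.498 = 2564 ; 6026 × 0.522 = 3146 → 5710
Band 2: 6951 × 0.99 = 6881
Band 3: 5148 × 0.972 = 5004
Band 4: 6026 × 0.959 = 5779
Band 5: 7097 × 0.948 + 19300 × 0.587 = 6728 + 11329 = 18057
→ [5710, 6881, 5004, 5779, 18057]
[period 3]
Births: 6881 × 0.498 = 3427 ; 5004 × 0.522 = 2612 → 6039
Band 2: 5710 × 0.99 = 5653
Band 3: 6881 × 0.972 = 6688
Band 4: 5004 × 0.959 = 4799
Band 5: 5779 × 0.948 + 18057 × 0.587 = 5478 + 10599 = 16077
→ [6039, 5653, 6688, 4799, 16077]
Dependents (band 0–19 + band 80+) = 6039 + 16077 = 22116; working-age = 17140; ratio = 22116/17140 × 100 = 129.0

129.0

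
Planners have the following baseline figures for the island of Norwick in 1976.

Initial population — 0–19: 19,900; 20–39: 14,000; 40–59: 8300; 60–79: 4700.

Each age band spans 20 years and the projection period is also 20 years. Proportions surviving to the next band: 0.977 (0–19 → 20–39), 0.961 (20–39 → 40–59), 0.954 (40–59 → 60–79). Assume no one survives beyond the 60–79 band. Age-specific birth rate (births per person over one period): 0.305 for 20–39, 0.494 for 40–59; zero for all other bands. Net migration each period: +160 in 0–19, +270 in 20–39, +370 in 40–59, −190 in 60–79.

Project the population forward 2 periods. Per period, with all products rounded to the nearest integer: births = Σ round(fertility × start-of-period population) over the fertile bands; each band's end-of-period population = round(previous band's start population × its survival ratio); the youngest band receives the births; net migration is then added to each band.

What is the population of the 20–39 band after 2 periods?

Numbering the groups 1..4 from youngest to oldest:
Period 1:
Births: 14000 × 0.305 = 4270 ; 8300 × 0.494 = 4100 → 8370
Group 2: 19900 × 0.977 = 19442
Group 3: 14000 × 0.961 = 13454
Group 4: 8300 × 0.954 = 7918
Net migration: Group 1 + 160 → 8530; Group 2 + 270 → 19712; Group 3 + 370 → 13824; Group 4 − 190 → 7728
End of period: [8530, 19712, 13824, 7728]
Period 2:
Births: 19712 × 0.305 = 6012 ; 13824 × 0.494 = 6829 → 12841
Group 2: 8530 × 0.977 = 8334
Group 3: 19712 × 0.961 = 18943
Group 4: 13824 × 0.954 = 13188
Net migration: Group 1 + 160 → 13001; Group 2 + 270 → 8604; Group 3 + 370 → 19313; Group 4 − 190 → 12998
End of period: [13001, 8604, 19313, 12998]

8604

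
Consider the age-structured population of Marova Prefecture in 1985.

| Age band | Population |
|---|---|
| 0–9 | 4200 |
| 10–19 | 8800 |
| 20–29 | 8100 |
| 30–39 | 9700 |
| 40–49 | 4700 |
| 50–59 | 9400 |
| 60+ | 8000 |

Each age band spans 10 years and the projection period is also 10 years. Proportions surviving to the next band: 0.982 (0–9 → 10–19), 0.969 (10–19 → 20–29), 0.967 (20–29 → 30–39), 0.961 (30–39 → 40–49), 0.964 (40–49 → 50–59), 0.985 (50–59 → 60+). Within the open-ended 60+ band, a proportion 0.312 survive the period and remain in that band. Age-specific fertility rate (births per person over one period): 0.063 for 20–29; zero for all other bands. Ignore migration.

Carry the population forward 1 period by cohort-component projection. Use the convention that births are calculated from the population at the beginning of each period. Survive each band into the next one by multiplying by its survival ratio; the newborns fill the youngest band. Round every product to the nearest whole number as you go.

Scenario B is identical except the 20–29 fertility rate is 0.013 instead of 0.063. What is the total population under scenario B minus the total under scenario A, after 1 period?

After projecting period 1:
Births: 8100 × 0.063 = 510
10–19: 4200 × 0.982 = 4124
20–29: 8800 × 0.969 = 8527
30–39: 8100 × 0.967 = 7833
40–49: 9700 × 0.961 = 9322
50–59: 4700 × 0.964 = 4531
60+: 9400 × 0.985 + 8000 × 0.312 = 9259 + 2496 = 11755
End of period: [510, 4124, 8527, 7833, 9322, 4531, 11755]
Scenario A total after 1 period: 46602
Scenario B projection —
After projecting period 1:
Births: 8100 × 0.013 = 105
10–19: 4200 × 0.982 = 4124
20–29: 8800 × 0.969 = 8527
30–39: 8100 × 0.967 = 7833
40–49: 9700 × 0.961 = 9322
50–59: 4700 × 0.964 = 4531
60+: 9400 × 0.985 + 8000 × 0.312 = 9259 + 2496 = 11755
End of period: [105, 4124, 8527, 7833, 9322, 4531, 11755]
Scenario B total after 1 period: 46197
Difference B − A = 46197 − 46602 = -405

-405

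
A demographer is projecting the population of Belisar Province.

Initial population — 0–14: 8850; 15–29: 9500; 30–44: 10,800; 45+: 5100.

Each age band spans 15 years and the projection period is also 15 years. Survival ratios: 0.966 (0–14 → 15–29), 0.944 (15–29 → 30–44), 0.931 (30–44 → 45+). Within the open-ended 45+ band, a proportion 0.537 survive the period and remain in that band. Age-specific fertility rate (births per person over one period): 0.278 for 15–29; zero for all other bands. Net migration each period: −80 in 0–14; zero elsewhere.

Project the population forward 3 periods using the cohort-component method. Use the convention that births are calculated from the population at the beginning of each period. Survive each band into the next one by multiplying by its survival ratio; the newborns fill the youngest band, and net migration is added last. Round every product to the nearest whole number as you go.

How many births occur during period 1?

2641

Period 1:
Births: 9500 × 0.278 = 2641
15–29: 8850 × 0.966 = 8549
30–44: 9500 × 0.944 = 8968
45+: 10800 × 0.931 + 5100 × 0.537 = 10055 + 2739 = 12794
Net migration: 0–14 − 80 → 2561
End of period: [2561, 8549, 8968, 12794]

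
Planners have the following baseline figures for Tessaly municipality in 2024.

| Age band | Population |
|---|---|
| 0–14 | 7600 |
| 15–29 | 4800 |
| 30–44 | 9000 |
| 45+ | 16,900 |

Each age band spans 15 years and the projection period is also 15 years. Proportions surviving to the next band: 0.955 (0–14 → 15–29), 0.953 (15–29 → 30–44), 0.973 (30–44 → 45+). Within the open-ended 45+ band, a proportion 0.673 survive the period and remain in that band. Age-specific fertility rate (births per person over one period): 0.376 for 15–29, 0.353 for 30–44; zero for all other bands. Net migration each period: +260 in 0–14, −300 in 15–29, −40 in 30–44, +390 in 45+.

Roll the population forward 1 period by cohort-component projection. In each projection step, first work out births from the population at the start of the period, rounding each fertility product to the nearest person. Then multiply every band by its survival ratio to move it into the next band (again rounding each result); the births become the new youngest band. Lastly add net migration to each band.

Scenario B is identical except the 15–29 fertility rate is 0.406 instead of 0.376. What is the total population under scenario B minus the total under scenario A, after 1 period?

144

After projecting period 1:
Births: 4800 × 0.376 = 1805, 9000 × 0.353 = 3177 → total 4982
15–29: 7600 × 0.955 = 7258
30–44: 4800 × 0.953 = 4574
45+: 9000 × 0.973 + 16900 × 0.673 = 8757 + 11374 = 20131
Net migration: 0–14 + 260 → 5242; 15–29 − 300 → 6958; 30–44 − 40 → 4534; 45+ + 390 → 20521
End of period: [5242, 6958, 4534, 20521]
Scenario A total after 1 period: 37255
Scenario B projection —
After projecting period 1:
Births: 4800 × 0.406 = 1949, 9000 × 0.353 = 3177 → total 5126
15–29: 7600 × 0.955 = 7258
30–44: 4800 × 0.953 = 4574
45+: 9000 × 0.973 + 16900 × 0.673 = 8757 + 11374 = 20131
Net migration: 0–14 + 260 → 5386; 15–29 − 300 → 6958; 30–44 − 40 → 4534; 45+ + 390 → 20521
End of period: [5386, 6958, 4534, 20521]
Scenario B total after 1 period: 37399
Difference B − A = 37399 − 37255 = 144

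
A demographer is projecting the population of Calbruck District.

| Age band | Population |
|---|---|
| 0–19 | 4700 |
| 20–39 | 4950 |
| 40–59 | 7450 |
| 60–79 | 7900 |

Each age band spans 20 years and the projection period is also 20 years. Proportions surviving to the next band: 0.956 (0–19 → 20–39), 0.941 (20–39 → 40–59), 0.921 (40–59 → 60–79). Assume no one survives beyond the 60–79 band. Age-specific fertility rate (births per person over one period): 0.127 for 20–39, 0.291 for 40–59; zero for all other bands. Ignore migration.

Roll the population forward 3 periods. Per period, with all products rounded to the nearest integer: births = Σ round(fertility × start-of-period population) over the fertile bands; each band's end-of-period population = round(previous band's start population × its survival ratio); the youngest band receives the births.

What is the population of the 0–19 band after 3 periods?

1570

[period 1]
Births: 4950 × 0.127 = 629, 7450 × 0.291 = 2168 → total 2797
20–39: 4700 × 0.956 = 4493
40–59: 4950 × 0.941 = 4658
60–79: 7450 × 0.921 = 6861
Giving 2797 / 4493 / 4658 / 6861.
[period 2]
Births: 4493 × 0.127 = 571, 4658 × 0.291 = 1355 → total 1926
20–39: 2797 × 0.956 = 2674
40–59: 4493 × 0.941 = 4228
60–79: 4658 × 0.921 = 4290
Giving 1926 / 2674 / 4228 / 4290.
[period 3]
Births: 2674 × 0.127 = 340, 4228 × 0.291 = 1230 → total 1570
20–39: 1926 × 0.956 = 1841
40–59: 2674 × 0.941 = 2516
60–79: 4228 × 0.921 = 3894
Giving 1570 / 1841 / 2516 / 3894.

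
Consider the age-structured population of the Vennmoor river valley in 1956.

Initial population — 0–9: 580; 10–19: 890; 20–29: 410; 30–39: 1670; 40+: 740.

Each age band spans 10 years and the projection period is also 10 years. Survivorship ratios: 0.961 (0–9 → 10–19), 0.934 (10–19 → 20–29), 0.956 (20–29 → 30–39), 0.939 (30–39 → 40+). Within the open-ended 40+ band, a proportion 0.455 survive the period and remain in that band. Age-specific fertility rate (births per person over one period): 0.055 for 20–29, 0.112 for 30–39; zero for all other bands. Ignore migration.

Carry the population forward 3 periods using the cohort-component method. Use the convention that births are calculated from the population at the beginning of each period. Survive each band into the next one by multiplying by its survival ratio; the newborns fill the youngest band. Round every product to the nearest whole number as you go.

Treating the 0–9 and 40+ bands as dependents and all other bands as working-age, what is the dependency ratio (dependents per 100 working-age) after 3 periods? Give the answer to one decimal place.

Period 1.
Births: 410 × 0.055 = 23 ; 1670 × 0.112 = 187 → 210
10–19: 580 × 0.961 = 557
20–29: 890 × 0.934 = 831
30–39: 410 × 0.956 = 392
40+: 1670 × 0.939 + 740 × 0.455 = 1568 + 337 = 1905
Population now: 0–9=210, 10–19=557, 20–29=831, 30–39=392, 40+=1905
Period 2.
Births: 831 × 0.055 = 46 ; 392 × 0.112 = 44 → 90
10–19: 210 × 0.961 = 202
20–29: 557 × 0.934 = 520
30–39: 831 × 0.956 = 794
40+: 392 × 0.939 + 1905 × 0.455 = 368 + 867 = 1235
Population now: 0–9=90, 10–19=202, 20–29=520, 30–39=794, 40+=1235
Period 3.
Births: 520 × 0.055 = 29 ; 794 × 0.112 = 89 → 118
10–19: 90 × 0.961 = 86
20–29: 202 × 0.934 = 189
30–39: 520 × 0.956 = 497
40+: 794 × 0.939 + 1235 × 0.455 = 746 + 562 = 1308
Population now: 0–9=118, 10–19=86, 20–29=189, 30–39=497, 40+=1308
Dependents (band 0–9 + band 40+) = 118 + 1308 = 1426; working-age = 772; ratio = 1426/772 × 100 = 184.7

184.7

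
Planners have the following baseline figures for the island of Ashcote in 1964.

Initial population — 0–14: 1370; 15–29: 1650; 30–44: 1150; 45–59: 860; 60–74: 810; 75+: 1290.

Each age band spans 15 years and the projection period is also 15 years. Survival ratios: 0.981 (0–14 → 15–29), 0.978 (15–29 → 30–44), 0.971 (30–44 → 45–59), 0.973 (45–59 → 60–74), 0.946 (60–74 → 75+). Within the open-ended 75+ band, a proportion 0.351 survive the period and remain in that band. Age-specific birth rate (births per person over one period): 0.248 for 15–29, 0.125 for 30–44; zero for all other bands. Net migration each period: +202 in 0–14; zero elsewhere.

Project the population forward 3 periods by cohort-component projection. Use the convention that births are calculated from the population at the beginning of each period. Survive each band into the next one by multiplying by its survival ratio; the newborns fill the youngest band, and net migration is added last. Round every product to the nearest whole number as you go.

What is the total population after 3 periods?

6255

[period 1]
Births: 1650 × 0.248 = 409, 1150 × 0.125 = 144 → total 553
15–29: 1370 × 0.981 = 1344
30–44: 1650 × 0.978 = 1614
45–59: 1150 × 0.971 = 1117
60–74: 860 × 0.973 = 837
75+: 810 × 0.946 + 1290 × 0.351 = 766 + 453 = 1219
Net migration: 0–14 + 202 → 755
Population now: 0–14=755, 15–29=1344, 30–44=1614, 45–59=1117, 60–74=837, 75+=1219
[period 2]
Births: 1344 × 0.248 = 333, 1614 × 0.125 = 202 → total 535
15–29: 755 × 0.981 = 741
30–44: 1344 × 0.978 = 1314
45–59: 1614 × 0.971 = 1567
60–74: 1117 × 0.973 = 1087
75+: 837 × 0.946 + 1219 × 0.351 = 792 + 428 = 1220
Net migration: 0–14 + 202 → 737
Population now: 0–14=737, 15–29=741, 30–44=1314, 45–59=1567, 60–74=1087, 75+=1220
[period 3]
Births: 741 × 0.248 = 184, 1314 × 0.125 = 164 → total 348
15–29: 737 × 0.981 = 723
30–44: 741 × 0.978 = 725
45–59: 1314 × 0.971 = 1276
60–74: 1567 × 0.973 = 1525
75+: 1087 × 0.946 + 1220 × 0.351 = 1028 + 428 = 1456
Net migration: 0–14 + 202 → 550
Population now: 0–14=550, 15–29=723, 30–44=725, 45–59=1276, 60–74=1525, 75+=1456
Total after period 3: 550 + 723 + 725 + 1276 + 1525 + 1456 = 6255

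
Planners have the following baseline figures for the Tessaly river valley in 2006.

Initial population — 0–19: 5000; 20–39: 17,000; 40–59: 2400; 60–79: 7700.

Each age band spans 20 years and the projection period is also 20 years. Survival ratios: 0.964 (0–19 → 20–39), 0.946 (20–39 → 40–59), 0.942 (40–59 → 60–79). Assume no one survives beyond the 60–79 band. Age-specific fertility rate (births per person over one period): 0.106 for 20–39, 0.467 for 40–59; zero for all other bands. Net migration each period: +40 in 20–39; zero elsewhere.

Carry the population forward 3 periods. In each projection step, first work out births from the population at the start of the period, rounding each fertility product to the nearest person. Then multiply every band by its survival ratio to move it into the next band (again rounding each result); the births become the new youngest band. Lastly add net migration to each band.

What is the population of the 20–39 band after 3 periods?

7776

(Bands numbered youngest = 1 to oldest = 4.)
After projecting period 1:
Births: 17000 × 0.106 = 1802  |  2400 × 0.467 = 1121 ⇒ total 2923
Band 2: 5000 × 0.964 = 4820
Band 3: 17000 × 0.946 = 16082
Band 4: 2400 × 0.942 = 2261
Net migration: Band 2 + 40 → 4860
→ [2923, 4860, 16082, 2261]
After projecting period 2:
Births: 4860 × 0.106 = 515  |  16082 × 0.467 = 7510 ⇒ total 8025
Band 2: 2923 × 0.964 = 2818
Band 3: 4860 × 0.946 = 4598
Band 4: 16082 × 0.942 = 15149
Net migration: Band 2 + 40 → 2858
→ [8025, 2858, 4598, 15149]
After projecting period 3:
Births: 2858 × 0.106 = 303  |  4598 × 0.467 = 2147 ⇒ total 2450
Band 2: 8025 × 0.964 = 7736
Band 3: 2858 × 0.946 = 2704
Band 4: 4598 × 0.942 = 4331
Net migration: Band 2 + 40 → 7776
→ [2450, 7776, 2704, 4331]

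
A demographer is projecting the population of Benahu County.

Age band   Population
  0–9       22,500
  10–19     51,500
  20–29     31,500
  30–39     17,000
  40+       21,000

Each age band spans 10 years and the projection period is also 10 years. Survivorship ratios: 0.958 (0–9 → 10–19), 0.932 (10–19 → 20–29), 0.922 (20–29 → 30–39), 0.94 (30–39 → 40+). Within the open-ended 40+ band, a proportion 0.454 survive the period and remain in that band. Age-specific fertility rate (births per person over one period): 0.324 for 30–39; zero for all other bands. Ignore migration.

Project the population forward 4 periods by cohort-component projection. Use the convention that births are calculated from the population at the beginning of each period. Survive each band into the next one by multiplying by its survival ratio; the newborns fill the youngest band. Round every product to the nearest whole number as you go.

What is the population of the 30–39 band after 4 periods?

4534

After projecting period 1:
Births: 17000 × 0.324 = 5508
10–19: 22500 × 0.958 = 21555
20–29: 51500 × 0.932 = 47998
30–39: 31500 × 0.922 = 29043
40+: 17000 × 0.94 + 21000 × 0.454 = 15980 + 9534 = 25514
Giving 5508 / 21555 / 47998 / 29043 / 25514.
After projecting period 2:
Births: 29043 × 0.324 = 9410
10–19: 5508 × 0.958 = 5277
20–29: 21555 × 0.932 = 20089
30–39: 47998 × 0.922 = 44254
40+: 29043 × 0.94 + 25514 × 0.454 = 27300 + 11583 = 38883
Giving 9410 / 5277 / 20089 / 44254 / 38883.
After projecting period 3:
Births: 44254 × 0.324 = 14338
10–19: 9410 × 0.958 = 9015
20–29: 5277 × 0.932 = 4918
30–39: 20089 × 0.922 = 18522
40+: 44254 × 0.94 + 38883 × 0.454 = 41599 + 17653 = 59252
Giving 14338 / 9015 / 4918 / 18522 / 59252.
After projecting period 4:
Births: 18522 × 0.324 = 6001
10–19: 14338 × 0.958 = 13736
20–29: 9015 × 0.932 = 8402
30–39: 4918 × 0.922 = 4534
40+: 18522 × 0.94 + 59252 × 0.454 = 17411 + 26900 = 44311
Giving 6001 / 13736 / 8402 / 4534 / 44311.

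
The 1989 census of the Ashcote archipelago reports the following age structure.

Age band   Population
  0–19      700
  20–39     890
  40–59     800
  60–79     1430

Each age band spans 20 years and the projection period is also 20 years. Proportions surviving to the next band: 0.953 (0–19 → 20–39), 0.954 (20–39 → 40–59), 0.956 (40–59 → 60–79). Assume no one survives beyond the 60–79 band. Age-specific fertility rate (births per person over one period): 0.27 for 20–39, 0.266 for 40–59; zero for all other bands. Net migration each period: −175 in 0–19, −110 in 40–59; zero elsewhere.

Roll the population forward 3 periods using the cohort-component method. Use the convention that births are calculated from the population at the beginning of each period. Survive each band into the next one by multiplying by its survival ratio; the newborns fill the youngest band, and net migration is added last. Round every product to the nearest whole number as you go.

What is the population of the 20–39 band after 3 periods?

Numbering the groups 1..4 from youngest to oldest:
Period 1.
Births: 890 * 0.27 = 240 ; 800 * 0.266 = 213 ⇒ total 453
Group 2: 700 * 0.953 = 667
Group 3: 890 * 0.954 = 849
Group 4: 800 * 0.956 = 765
Net migration: Group 1 − 175 → 278; Group 3 − 110 → 739
Giving 278 / 667 / 739 / 765.
Period 2.
Births: 667 * 0.27 = 180 ; 739 * 0.266 = 197 ⇒ total 377
Group 2: 278 * 0.953 = 265
Group 3: 667 * 0.954 = 636
Group 4: 739 * 0.956 = 706
Net migration: Group 1 − 175 → 202; Group 3 − 110 → 526
Giving 202 / 265 / 526 / 706.
Period 3.
Births: 265 * 0.27 = 72 ; 526 * 0.266 = 140 ⇒ total 212
Group 2: 202 * 0.953 = 193
Group 3: 265 * 0.954 = 253
Group 4: 526 * 0.956 = 503
Net migration: Group 1 − 175 → 37; Group 3 − 110 → 143
Giving 37 / 193 / 143 / 503.

193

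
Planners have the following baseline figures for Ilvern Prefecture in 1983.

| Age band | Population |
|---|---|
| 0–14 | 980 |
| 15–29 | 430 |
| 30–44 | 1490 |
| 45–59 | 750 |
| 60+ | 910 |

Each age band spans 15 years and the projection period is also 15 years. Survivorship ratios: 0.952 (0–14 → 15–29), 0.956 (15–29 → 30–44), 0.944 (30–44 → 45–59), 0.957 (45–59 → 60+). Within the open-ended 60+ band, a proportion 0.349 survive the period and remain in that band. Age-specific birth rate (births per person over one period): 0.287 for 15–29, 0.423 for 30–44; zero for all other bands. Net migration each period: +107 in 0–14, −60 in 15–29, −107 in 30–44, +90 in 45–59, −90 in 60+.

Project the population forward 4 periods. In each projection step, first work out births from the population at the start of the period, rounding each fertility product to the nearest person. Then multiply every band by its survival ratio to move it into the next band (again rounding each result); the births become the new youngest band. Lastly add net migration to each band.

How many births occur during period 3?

526

Numbering the groups 1..5 from youngest to oldest:
After projecting period 1:
Births: 430 × 0.287 = 123, 1490 × 0.423 = 630 → 753
Group 2: 980 × 0.952 = 933
Group 3: 430 × 0.956 = 411
Group 4: 1490 × 0.944 = 1407
Group 5: 750 × 0.957 + 910 × 0.349 = 718 + 318 = 1036
Net migration: Group 1 + 107 → 860; Group 2 − 60 → 873; Group 3 − 107 → 304; Group 4 + 90 → 1497; Group 5 − 90 → 946
Population now: 0–14=860, 15–29=873, 30–44=304, 45–59=1497, 60+=946
After projecting period 2:
Births: 873 × 0.287 = 251, 304 × 0.423 = 129 → 380
Group 2: 860 × 0.952 = 819
Group 3: 873 × 0.956 = 835
Group 4: 304 × 0.944 = 287
Group 5: 1497 × 0.957 + 946 × 0.349 = 1433 + 330 = 1763
Net migration: Group 1 + 107 → 487; Group 2 − 60 → 759; Group 3 − 107 → 728; Group 4 + 90 → 377; Group 5 − 90 → 1673
Population now: 0–14=487, 15–29=759, 30–44=728, 45–59=377, 60+=1673
After projecting period 3:
Births: 759 × 0.287 = 218, 728 × 0.423 = 308 → 526
Group 2: 487 × 0.952 = 464
Group 3: 759 × 0.956 = 726
Group 4: 728 × 0.944 = 687
Group 5: 377 × 0.957 + 1673 × 0.349 = 361 + 584 = 945
Net migration: Group 1 + 107 → 633; Group 2 − 60 → 404; Group 3 − 107 → 619; Group 4 + 90 → 777; Group 5 − 90 → 855
Population now: 0–14=633, 15–29=404, 30–44=619, 45–59=777, 60+=855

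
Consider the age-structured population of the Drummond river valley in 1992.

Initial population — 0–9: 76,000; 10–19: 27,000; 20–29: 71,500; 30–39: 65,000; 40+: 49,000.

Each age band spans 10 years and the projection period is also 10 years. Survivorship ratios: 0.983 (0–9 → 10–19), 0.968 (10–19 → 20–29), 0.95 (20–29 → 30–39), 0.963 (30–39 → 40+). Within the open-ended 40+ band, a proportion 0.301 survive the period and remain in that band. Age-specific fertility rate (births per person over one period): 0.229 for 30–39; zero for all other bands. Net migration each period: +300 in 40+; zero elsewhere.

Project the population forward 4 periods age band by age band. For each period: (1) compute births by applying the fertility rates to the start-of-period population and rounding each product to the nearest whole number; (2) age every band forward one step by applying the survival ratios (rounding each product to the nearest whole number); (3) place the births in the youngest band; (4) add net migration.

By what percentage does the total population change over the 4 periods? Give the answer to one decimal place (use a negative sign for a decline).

-54.5

[period 1]
Births: 65000 * 0.229 = 14885
10–19: 76000 * 0.983 = 74708
20–29: 27000 * 0.968 = 26136
30–39: 71500 * 0.95 = 67925
40+: 65000 * 0.963 + 49000 * 0.301 = 62595 + 14749 = 77344
Net migration: 40+ + 300 → 77644
→ [14885, 74708, 26136, 67925, 77644]
[period 2]
Births: 67925 * 0.229 = 15555
10–19: 14885 * 0.983 = 14632
20–29: 74708 * 0.968 = 72317
30–39: 26136 * 0.95 = 24829
40+: 67925 * 0.963 + 77644 * 0.301 = 65412 + 23371 = 88783
Net migration: 40+ + 300 → 89083
→ [15555, 14632, 72317, 24829, 89083]
[period 3]
Births: 24829 * 0.229 = 5686
10–19: 15555 * 0.983 = 15291
20–29: 14632 * 0.968 = 14164
30–39: 72317 * 0.95 = 68701
40+: 24829 * 0.963 + 89083 * 0.301 = 23910 + 26814 = 50724
Net migration: 40+ + 300 → 51024
→ [5686, 15291, 14164, 68701, 51024]
[period 4]
Births: 68701 * 0.229 = 15733
10–19: 5686 * 0.983 = 5589
20–29: 15291 * 0.968 = 14802
30–39: 14164 * 0.95 = 13456
40+: 68701 * 0.963 + 51024 * 0.301 = 66159 + 15358 = 81517
Net migration: 40+ + 300 → 81817
→ [15733, 5589, 14802, 13456, 81817]
Total: 288500 → 131397; change = -157103; percentage change = -54.5%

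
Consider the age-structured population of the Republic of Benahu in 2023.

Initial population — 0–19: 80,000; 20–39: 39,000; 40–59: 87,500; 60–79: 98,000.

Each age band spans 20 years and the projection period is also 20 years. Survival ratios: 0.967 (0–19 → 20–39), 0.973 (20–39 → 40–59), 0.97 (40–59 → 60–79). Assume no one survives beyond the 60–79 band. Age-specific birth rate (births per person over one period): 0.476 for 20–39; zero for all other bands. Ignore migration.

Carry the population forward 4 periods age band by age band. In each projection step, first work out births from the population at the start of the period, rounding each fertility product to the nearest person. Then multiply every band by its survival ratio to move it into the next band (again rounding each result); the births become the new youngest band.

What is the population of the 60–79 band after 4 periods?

16942

Let band 1 be 0–19 through band 4 = 60–79.
Period 1:
Births: 39000 × 0.476 = 18564
Band 2: 80000 × 0.967 = 77360
Band 3: 39000 × 0.973 = 37947
Band 4: 87500 × 0.97 = 84875
→ [18564, 77360, 37947, 84875]
Period 2:
Births: 77360 × 0.476 = 36823
Band 2: 18564 × 0.967 = 17951
Band 3: 77360 × 0.973 = 75271
Band 4: 37947 × 0.97 = 36809
→ [36823, 17951, 75271, 36809]
Period 3:
Births: 17951 × 0.476 = 8545
Band 2: 36823 × 0.967 = 35608
Band 3: 17951 × 0.973 = 17466
Band 4: 75271 × 0.97 = 73013
→ [8545, 35608, 17466, 73013]
Period 4:
Births: 35608 × 0.476 = 16949
Band 2: 8545 × 0.967 = 8263
Band 3: 35608 × 0.973 = 34647
Band 4: 17466 × 0.97 = 16942
→ [16949, 8263, 34647, 16942]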